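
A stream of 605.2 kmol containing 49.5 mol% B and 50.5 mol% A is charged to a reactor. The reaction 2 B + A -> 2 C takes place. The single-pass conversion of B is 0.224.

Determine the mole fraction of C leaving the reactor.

B reacted = 0.224 × 299.6 = 67.1 kmol; ν_B = −2, so ξ = 67.1/2 = 33.55 kmol.
Outlet amounts (n = n₀ + ν ξ):
  B: 299.6 − 2(33.55) = 232.5
  A: 305.6 − 1(33.55) = 272.1
  C: 0 + 2(33.55) = 67.1
Total out = 571.6 kmol; y_C = 67.1 / 571.6 = 0.1174.

0.117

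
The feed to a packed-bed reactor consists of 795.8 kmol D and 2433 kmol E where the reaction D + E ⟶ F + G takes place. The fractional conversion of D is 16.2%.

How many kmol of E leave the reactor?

2300 kmol

D reacted = 0.162 × 795.8 = 128.9 kmol; ν_D = −1, so ξ = 128.9/1 = 128.9 kmol.
Outlet amounts (n = n₀ + ν ξ):
  D: 795.8 − 1(128.9) = 666.9
  E: 2433 − 1(128.9) = 2304
  F: 0 + 1(128.9) = 128.9
  G: 0 + 1(128.9) = 128.9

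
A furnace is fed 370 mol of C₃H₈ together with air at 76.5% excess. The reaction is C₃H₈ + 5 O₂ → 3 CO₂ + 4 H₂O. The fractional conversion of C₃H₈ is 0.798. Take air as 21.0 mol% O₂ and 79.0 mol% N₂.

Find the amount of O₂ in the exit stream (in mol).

Stoichiometric O₂ = 5 × 370 = 1850 mol; O₂ fed = 1850 × 1.765 = 3265 mol.
N₂ fed = 3265 × 79/21 = 12280 mol.
Fuel reacted = 0.798 × 370 → ξ = 295.3 mol.
Outlet (n = n₀ + ν ξ):
  C₃H₈: 370 − 1(295.3) = 74.74
  O₂: 3265 − 5(295.3) = 1789
  N₂: 12280 (inert)
  CO₂: 0 + 3(295.3) = 885.8
  H₂O: 0 + 4(295.3) = 1181

1790 mol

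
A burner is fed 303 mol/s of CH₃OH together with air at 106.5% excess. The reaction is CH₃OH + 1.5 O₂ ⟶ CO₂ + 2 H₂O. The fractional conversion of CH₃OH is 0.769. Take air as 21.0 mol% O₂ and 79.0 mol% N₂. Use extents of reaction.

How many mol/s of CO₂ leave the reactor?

233 mol/s

Stoichiometric O₂ = 1.5 × 303 = 454.5 mol/s; O₂ fed = 454.5 × 2.065 = 938.5 mol/s.
N₂ fed = 938.5 × 79/21 = 3531 mol/s.
Fuel reacted = 0.769 × 303 → ξ = 233 mol/s.
Outlet (n = n₀ + ν ξ):
  CH₃OH: 303 − 1(233) = 69.99
  O₂: 938.5 − 1.5(233) = 589
  N₂: 3531 (inert)
  CO₂: 0 + 1(233) = 233
  H₂O: 0 + 2(233) = 466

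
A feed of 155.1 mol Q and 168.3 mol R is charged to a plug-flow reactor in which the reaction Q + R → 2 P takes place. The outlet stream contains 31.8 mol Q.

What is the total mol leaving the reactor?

323 mol

For Q: n = n₀ − 1ξ → 31.8 = 155.1 − 1ξ, giving ξ = 123.3 mol.
Outlet amounts (n = n₀ + ν ξ):
  Q: 155.1 − 1(123.3) = 31.8
  R: 168.3 − 1(123.3) = 45
  P: 0 + 2(123.3) = 246.6
Total out = 31.8 + 45 + 246.6 = 323.4 mol.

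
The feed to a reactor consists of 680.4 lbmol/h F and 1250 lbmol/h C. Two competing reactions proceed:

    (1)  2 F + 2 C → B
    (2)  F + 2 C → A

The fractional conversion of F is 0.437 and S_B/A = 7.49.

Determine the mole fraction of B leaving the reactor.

0.0945

Conversion of F: F consumed = 0.437 × 680.4 = 297.3 lbmol/h = 2ξ₁ + 1ξ₂.
Selectivity: 1ξ₁ / (1ξ₂) = 7.49 → ξ₁ = 7.49 ξ₂.
Substitute: (2·7.49 + 1) ξ₂ = 297.3 → ξ₂ = 18.61 lbmol/h, ξ₁ = 139.4 lbmol/h.
Outlet amounts (n = n₀ + Σ ν·ξ):
  F: 680.4 − 2(139.4) − 1(18.61) = 383.1
  C: 1250 − 2(139.4) − 2(18.61) = 934.1
  B: 0 + 1(139.4) = 139.4
  A: 0 + 1(18.61) = 18.61
Total out = 1475 lbmol/h; y_B = 139.4 / 1475 = 0.09448.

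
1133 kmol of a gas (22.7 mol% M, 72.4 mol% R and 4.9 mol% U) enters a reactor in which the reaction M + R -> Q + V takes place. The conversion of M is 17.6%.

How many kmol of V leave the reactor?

M reacted = 0.176 × 257.2 = 45.27 kmol; ν_M = −1, so ξ = 45.27/1 = 45.27 kmol.
Outlet amounts (n = n₀ + ν ξ):
  M: 257.2 − 1(45.27) = 211.9
  R: 820.3 − 1(45.27) = 775
  Q: 0 + 1(45.27) = 45.27
  V: 0 + 1(45.27) = 45.27
  U: 55.52 (inert)

45.3 kmol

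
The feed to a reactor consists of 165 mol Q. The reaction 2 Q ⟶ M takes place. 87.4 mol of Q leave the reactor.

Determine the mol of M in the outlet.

38.8 mol

For Q: n = n₀ − 2ξ → 87.4 = 165 − 2ξ, giving ξ = 38.8 mol.
Outlet amounts (n = n₀ + ν ξ):
  Q: 165 − 2(38.8) = 87.4
  M: 0 + 1(38.8) = 38.8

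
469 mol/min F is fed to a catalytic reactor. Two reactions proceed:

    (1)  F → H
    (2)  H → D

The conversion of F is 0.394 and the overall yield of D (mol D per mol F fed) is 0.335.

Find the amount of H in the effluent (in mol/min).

27.7 mol/min

Conversion of F: F consumed = 1ξ₁ = 0.394 × 469 → ξ₁ = 184.8 mol/min.
Yield of D: 1ξ₂ / 469 = 0.335 → ξ₂ = 157.1 mol/min.
Outlet amounts (n = n₀ + Σ ν·ξ):
  F: 469 − 1(184.8) = 284.2
  H: 0 + 1(184.8) − 1(157.1) = 27.67
  D: 0 + 1(157.1) = 157.1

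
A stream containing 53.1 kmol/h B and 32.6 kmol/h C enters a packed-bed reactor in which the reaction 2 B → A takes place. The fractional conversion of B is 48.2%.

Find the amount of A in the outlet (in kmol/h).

B reacted = 0.482 × 53.1 = 25.59 kmol/h; ν_B = −2, so ξ = 25.59/2 = 12.8 kmol/h.
Outlet amounts (n = n₀ + ν ξ):
  B: 53.1 − 2(12.8) = 27.51
  A: 0 + 1(12.8) = 12.8
  C: 32.6 (inert)

12.8 kmol/h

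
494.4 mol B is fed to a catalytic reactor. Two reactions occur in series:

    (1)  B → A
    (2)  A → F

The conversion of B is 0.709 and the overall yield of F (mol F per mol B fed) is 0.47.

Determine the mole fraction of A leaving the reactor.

Conversion of B: B consumed = 1ξ₁ = 0.709 × 494.4 → ξ₁ = 350.5 mol.
Yield of F: 1ξ₂ / 494.4 = 0.47 → ξ₂ = 232.4 mol.
Outlet amounts (n = n₀ + Σ ν·ξ):
  B: 494.4 − 1(350.5) = 143.9
  A: 0 + 1(350.5) − 1(232.4) = 118.2
  F: 0 + 1(232.4) = 232.4
Total out = 494.4 mol; y_A = 118.2 / 494.4 = 0.239.

0.239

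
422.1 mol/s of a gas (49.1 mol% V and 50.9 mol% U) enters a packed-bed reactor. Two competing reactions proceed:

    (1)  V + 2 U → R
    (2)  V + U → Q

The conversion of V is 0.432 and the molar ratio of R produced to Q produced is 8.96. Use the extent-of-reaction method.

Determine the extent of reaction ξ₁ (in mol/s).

Conversion of V: V consumed = 0.432 × 207.3 = 89.53 mol/s = 1ξ₁ + 1ξ₂.
Selectivity: 1ξ₁ / (1ξ₂) = 8.96 → ξ₁ = 8.96 ξ₂.
Substitute: (1·8.96 + 1) ξ₂ = 89.53 → ξ₂ = 8.989 mol/s, ξ₁ = 80.54 mol/s.
Outlet amounts (n = n₀ + Σ ν·ξ):
  V: 207.3 − 1(80.54) − 1(8.989) = 117.7
  U: 214.8 − 2(80.54) − 1(8.989) = 44.77
  R: 0 + 1(80.54) = 80.54
  Q: 0 + 1(8.989) = 8.989

ξ₁ = 80.5 mol/s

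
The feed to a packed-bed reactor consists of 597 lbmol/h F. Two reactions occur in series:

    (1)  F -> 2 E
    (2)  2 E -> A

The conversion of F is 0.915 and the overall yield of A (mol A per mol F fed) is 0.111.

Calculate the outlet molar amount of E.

Conversion of F: F consumed = 1ξ₁ = 0.915 × 597 → ξ₁ = 546.3 lbmol/h.
Yield of A: 1ξ₂ / 597 = 0.111 → ξ₂ = 66.27 lbmol/h.
Outlet amounts (n = n₀ + Σ ν·ξ):
  F: 597 − 1(546.3) = 50.75
  E: 0 + 2(546.3) − 2(66.27) = 960
  A: 0 + 1(66.27) = 66.27

960 lbmol/h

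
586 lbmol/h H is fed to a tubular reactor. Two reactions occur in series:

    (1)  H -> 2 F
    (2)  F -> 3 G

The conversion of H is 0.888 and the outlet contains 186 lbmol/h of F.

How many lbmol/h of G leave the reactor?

2560 lbmol/h

Conversion of H: H consumed = 1ξ₁ = 0.888 × 586 → ξ₁ = 520.4 lbmol/h.
F balance: n_F = 0 + 2ξ₁ − 1ξ₂ = 186 → ξ₂ = (2·520.4 − 186)/1 = 854.7 lbmol/h.
Outlet amounts (n = n₀ + Σ ν·ξ):
  H: 586 − 1(520.4) = 65.63
  F: 0 + 2(520.4) − 1(854.7) = 186
  G: 0 + 3(854.7) = 2564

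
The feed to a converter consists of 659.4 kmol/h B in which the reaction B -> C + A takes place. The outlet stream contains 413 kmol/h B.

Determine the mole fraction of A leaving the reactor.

0.272

For B: n = n₀ − 1ξ → 413 = 659.4 − 1ξ, giving ξ = 246.4 kmol/h.
Outlet amounts (n = n₀ + ν ξ):
  B: 659.4 − 1(246.4) = 413
  C: 0 + 1(246.4) = 246.4
  A: 0 + 1(246.4) = 246.4
Total out = 905.8 kmol/h; y_A = 246.4 / 905.8 = 0.272.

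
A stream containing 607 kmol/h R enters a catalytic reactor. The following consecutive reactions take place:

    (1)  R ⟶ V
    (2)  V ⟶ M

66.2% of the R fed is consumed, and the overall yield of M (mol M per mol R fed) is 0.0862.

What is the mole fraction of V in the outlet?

0.576

Conversion of R: R consumed = 1ξ₁ = 0.662 × 607 → ξ₁ = 401.8 kmol/h.
Yield of M: 1ξ₂ / 607 = 0.0862 → ξ₂ = 52.32 kmol/h.
Outlet amounts (n = n₀ + Σ ν·ξ):
  R: 607 − 1(401.8) = 205.2
  V: 0 + 1(401.8) − 1(52.32) = 349.5
  M: 0 + 1(52.32) = 52.32
Total out = 607 kmol/h; y_V = 349.5 / 607 = 0.5758.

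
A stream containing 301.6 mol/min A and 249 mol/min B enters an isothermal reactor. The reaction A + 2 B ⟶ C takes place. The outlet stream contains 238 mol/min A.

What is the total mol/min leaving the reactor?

423 mol/min

For A: n = n₀ − 1ξ → 238 = 301.6 − 1ξ, giving ξ = 63.6 mol/min.
Outlet amounts (n = n₀ + ν ξ):
  A: 301.6 − 1(63.6) = 238
  B: 249 − 2(63.6) = 121.8
  C: 0 + 1(63.6) = 63.6
Total out = 238 + 121.8 + 63.6 = 423.4 mol/min.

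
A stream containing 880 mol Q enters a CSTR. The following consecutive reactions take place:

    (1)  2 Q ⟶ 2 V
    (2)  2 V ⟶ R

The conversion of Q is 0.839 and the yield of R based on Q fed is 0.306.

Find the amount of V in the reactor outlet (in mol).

200 mol

Conversion of Q: Q consumed = 2ξ₁ = 0.839 × 880 → ξ₁ = 369.2 mol.
Yield of R: 1ξ₂ / 880 = 0.306 → ξ₂ = 269.3 mol.
Outlet amounts (n = n₀ + Σ ν·ξ):
  Q: 880 − 2(369.2) = 141.7
  V: 0 + 2(369.2) − 2(269.3) = 199.8
  R: 0 + 1(269.3) = 269.3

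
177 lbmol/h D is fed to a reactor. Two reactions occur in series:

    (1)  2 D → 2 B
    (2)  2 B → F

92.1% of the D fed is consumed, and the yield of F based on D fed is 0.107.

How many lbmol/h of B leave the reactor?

Conversion of D: D consumed = 2ξ₁ = 0.921 × 177 → ξ₁ = 81.51 lbmol/h.
Yield of F: 1ξ₂ / 177 = 0.107 → ξ₂ = 18.94 lbmol/h.
Outlet amounts (n = n₀ + Σ ν·ξ):
  D: 177 − 2(81.51) = 13.98
  B: 0 + 2(81.51) − 2(18.94) = 125.1
  F: 0 + 1(18.94) = 18.94

125 lbmol/h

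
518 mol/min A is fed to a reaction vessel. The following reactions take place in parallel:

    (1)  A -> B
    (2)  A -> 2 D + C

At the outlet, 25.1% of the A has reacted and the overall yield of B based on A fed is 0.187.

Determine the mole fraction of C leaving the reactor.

0.0567

Yield of B: 1ξ₁ / 518 = 0.187 → ξ₁ = 96.87 mol/min.
Conversion of A: 1ξ₁ + 1ξ₂ = 0.251 × 518 = 130 → ξ₂ = 33.15 mol/min.
Outlet amounts (n = n₀ + Σ ν·ξ):
  A: 518 − 1(96.87) − 1(33.15) = 388
  B: 0 + 1(96.87) = 96.87
  D: 0 + 2(33.15) = 66.3
  C: 0 + 1(33.15) = 33.15
Total out = 584.3 mol/min; y_C = 33.15 / 584.3 = 0.05674.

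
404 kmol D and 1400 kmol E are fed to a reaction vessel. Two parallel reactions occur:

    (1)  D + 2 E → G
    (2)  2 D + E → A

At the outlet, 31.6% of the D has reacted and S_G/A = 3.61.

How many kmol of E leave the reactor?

1210 kmol

Conversion of D: D consumed = 0.316 × 404 = 127.7 kmol = 1ξ₁ + 2ξ₂.
Selectivity: 1ξ₁ / (1ξ₂) = 3.61 → ξ₁ = 3.61 ξ₂.
Substitute: (1·3.61 + 2) ξ₂ = 127.7 → ξ₂ = 22.76 kmol, ξ₁ = 82.15 kmol.
Outlet amounts (n = n₀ + Σ ν·ξ):
  D: 404 − 1(82.15) − 2(22.76) = 276.3
  E: 1400 − 2(82.15) − 1(22.76) = 1213
  G: 0 + 1(82.15) = 82.15
  A: 0 + 1(22.76) = 22.76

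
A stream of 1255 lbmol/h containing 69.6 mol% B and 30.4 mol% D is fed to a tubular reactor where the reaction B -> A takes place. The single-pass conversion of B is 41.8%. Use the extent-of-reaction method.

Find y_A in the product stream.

0.291

B reacted = 0.418 × 873.5 = 365.1 lbmol/h; ν_B = −1, so ξ = 365.1/1 = 365.1 lbmol/h.
Outlet amounts (n = n₀ + ν ξ):
  B: 873.5 − 1(365.1) = 508.4
  A: 0 + 1(365.1) = 365.1
  D: 381.5 (inert)
Total out = 1255 lbmol/h; y_A = 365.1 / 1255 = 0.2909.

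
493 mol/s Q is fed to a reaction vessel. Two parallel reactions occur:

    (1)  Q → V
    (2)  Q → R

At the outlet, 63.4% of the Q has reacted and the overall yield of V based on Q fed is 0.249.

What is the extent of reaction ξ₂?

ξ₂ = 190 mol/s

Yield of V: 1ξ₁ / 493 = 0.249 → ξ₁ = 122.8 mol/s.
Conversion of Q: 1ξ₁ + 1ξ₂ = 0.634 × 493 = 312.6 → ξ₂ = 189.8 mol/s.
Outlet amounts (n = n₀ + Σ ν·ξ):
  Q: 493 − 1(122.8) − 1(189.8) = 180.4
  V: 0 + 1(122.8) = 122.8
  R: 0 + 1(189.8) = 189.8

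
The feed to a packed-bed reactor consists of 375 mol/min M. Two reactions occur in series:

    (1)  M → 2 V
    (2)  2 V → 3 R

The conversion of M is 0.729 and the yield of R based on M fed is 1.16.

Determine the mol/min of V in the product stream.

257 mol/min

Conversion of M: M consumed = 1ξ₁ = 0.729 × 375 → ξ₁ = 273.4 mol/min.
Yield of R: 3ξ₂ / 375 = 1.16 → ξ₂ = 145 mol/min.
Outlet amounts (n = n₀ + Σ ν·ξ):
  M: 375 − 1(273.4) = 101.6
  V: 0 + 2(273.4) − 2(145) = 256.8
  R: 0 + 3(145) = 435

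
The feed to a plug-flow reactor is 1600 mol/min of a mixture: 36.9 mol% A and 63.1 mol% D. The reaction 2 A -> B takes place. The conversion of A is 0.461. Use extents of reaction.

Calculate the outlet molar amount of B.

136 mol/min

A reacted = 0.461 × 590.4 = 272.2 mol/min; ν_A = −2, so ξ = 272.2/2 = 136.1 mol/min.
Outlet amounts (n = n₀ + ν ξ):
  A: 590.4 − 2(136.1) = 318.2
  B: 0 + 1(136.1) = 136.1
  D: 1010 (inert)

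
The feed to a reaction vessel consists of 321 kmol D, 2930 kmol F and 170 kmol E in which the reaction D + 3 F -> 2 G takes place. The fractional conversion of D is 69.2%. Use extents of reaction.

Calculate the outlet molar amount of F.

D reacted = 0.692 × 321 = 222.1 kmol; ν_D = −1, so ξ = 222.1/1 = 222.1 kmol.
Outlet amounts (n = n₀ + ν ξ):
  D: 321 − 1(222.1) = 98.87
  F: 2930 − 3(222.1) = 2264
  G: 0 + 2(222.1) = 444.3
  E: 170 (inert)

2260 kmol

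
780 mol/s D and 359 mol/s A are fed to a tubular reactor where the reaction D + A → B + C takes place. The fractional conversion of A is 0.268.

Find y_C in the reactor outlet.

A reacted = 0.268 × 359 = 96.21 mol/s; ν_A = −1, so ξ = 96.21/1 = 96.21 mol/s.
Outlet amounts (n = n₀ + ν ξ):
  D: 780 − 1(96.21) = 683.8
  A: 359 − 1(96.21) = 262.8
  B: 0 + 1(96.21) = 96.21
  C: 0 + 1(96.21) = 96.21
Total out = 1139 mol/s; y_C = 96.21 / 1139 = 0.08447.

0.0845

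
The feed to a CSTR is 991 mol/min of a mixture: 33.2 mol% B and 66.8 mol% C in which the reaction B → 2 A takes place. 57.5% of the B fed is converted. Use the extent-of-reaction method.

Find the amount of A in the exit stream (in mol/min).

B reacted = 0.575 × 329 = 189.2 mol/min; ν_B = −1, so ξ = 189.2/1 = 189.2 mol/min.
Outlet amounts (n = n₀ + ν ξ):
  B: 329 − 1(189.2) = 139.8
  A: 0 + 2(189.2) = 378.4
  C: 662 (inert)

378 mol/min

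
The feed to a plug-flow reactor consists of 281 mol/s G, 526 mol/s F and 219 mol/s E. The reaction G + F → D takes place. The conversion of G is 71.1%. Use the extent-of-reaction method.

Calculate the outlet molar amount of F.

326 mol/s

G reacted = 0.711 × 281 = 199.8 mol/s; ν_G = −1, so ξ = 199.8/1 = 199.8 mol/s.
Outlet amounts (n = n₀ + ν ξ):
  G: 281 − 1(199.8) = 81.21
  F: 526 − 1(199.8) = 326.2
  D: 0 + 1(199.8) = 199.8
  E: 219 (inert)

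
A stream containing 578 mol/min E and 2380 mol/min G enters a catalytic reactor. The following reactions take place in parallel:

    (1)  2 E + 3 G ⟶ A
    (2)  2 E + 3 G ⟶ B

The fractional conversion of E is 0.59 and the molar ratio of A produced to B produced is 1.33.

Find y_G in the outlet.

Conversion of E: E consumed = 0.59 × 578 = 341 mol/min = 2ξ₁ + 2ξ₂.
Selectivity: 1ξ₁ / (1ξ₂) = 1.33 → ξ₁ = 1.33 ξ₂.
Substitute: (2·1.33 + 2) ξ₂ = 341 → ξ₂ = 73.18 mol/min, ξ₁ = 97.33 mol/min.
Outlet amounts (n = n₀ + Σ ν·ξ):
  E: 578 − 2(97.33) − 2(73.18) = 237
  G: 2380 − 3(97.33) − 3(73.18) = 1868
  A: 0 + 1(97.33) = 97.33
  B: 0 + 1(73.18) = 73.18
Total out = 2276 mol/min; y_G = 1868 / 2276 = 0.821.

0.821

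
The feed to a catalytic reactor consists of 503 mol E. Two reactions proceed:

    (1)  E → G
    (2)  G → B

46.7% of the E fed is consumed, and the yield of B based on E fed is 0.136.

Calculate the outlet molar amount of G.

166 mol

Conversion of E: E consumed = 1ξ₁ = 0.467 × 503 → ξ₁ = 234.9 mol.
Yield of B: 1ξ₂ / 503 = 0.136 → ξ₂ = 68.41 mol.
Outlet amounts (n = n₀ + Σ ν·ξ):
  E: 503 − 1(234.9) = 268.1
  G: 0 + 1(234.9) − 1(68.41) = 166.5
  B: 0 + 1(68.41) = 68.41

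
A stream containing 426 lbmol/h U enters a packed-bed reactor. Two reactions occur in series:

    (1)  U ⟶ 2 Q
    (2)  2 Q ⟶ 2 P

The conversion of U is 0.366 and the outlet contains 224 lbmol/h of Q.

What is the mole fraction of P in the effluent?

0.151

Conversion of U: U consumed = 1ξ₁ = 0.366 × 426 → ξ₁ = 155.9 lbmol/h.
Q balance: n_Q = 0 + 2ξ₁ − 2ξ₂ = 224 → ξ₂ = (2·155.9 − 224)/2 = 43.92 lbmol/h.
Outlet amounts (n = n₀ + Σ ν·ξ):
  U: 426 − 1(155.9) = 270.1
  Q: 0 + 2(155.9) − 2(43.92) = 224
  P: 0 + 2(43.92) = 87.83
Total out = 581.9 lbmol/h; y_P = 87.83 / 581.9 = 0.1509.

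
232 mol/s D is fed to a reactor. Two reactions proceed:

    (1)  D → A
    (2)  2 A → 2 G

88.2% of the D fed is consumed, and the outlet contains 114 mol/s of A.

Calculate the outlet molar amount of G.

Conversion of D: D consumed = 1ξ₁ = 0.882 × 232 → ξ₁ = 204.6 mol/s.
A balance: n_A = 0 + 1ξ₁ − 2ξ₂ = 114 → ξ₂ = (1·204.6 − 114)/2 = 45.31 mol/s.
Outlet amounts (n = n₀ + Σ ν·ξ):
  D: 232 − 1(204.6) = 27.38
  A: 0 + 1(204.6) − 2(45.31) = 114
  G: 0 + 2(45.31) = 90.62

90.6 mol/s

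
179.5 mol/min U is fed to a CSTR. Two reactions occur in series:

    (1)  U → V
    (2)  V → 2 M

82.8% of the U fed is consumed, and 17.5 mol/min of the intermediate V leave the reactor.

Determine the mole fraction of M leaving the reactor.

Conversion of U: U consumed = 1ξ₁ = 0.828 × 179.5 → ξ₁ = 148.6 mol/min.
V balance: n_V = 0 + 1ξ₁ − 1ξ₂ = 17.5 → ξ₂ = (1·148.6 − 17.5)/1 = 131.1 mol/min.
Outlet amounts (n = n₀ + Σ ν·ξ):
  U: 179.5 − 1(148.6) = 30.87
  V: 0 + 1(148.6) − 1(131.1) = 17.5
  M: 0 + 2(131.1) = 262.3
Total out = 310.6 mol/min; y_M = 262.3 / 310.6 = 0.8443.

0.844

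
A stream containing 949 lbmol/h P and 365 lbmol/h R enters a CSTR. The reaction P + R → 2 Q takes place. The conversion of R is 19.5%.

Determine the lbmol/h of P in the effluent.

R reacted = 0.195 × 365 = 71.17 lbmol/h; ν_R = −1, so ξ = 71.17/1 = 71.17 lbmol/h.
Outlet amounts (n = n₀ + ν ξ):
  P: 949 − 1(71.17) = 877.8
  R: 365 − 1(71.17) = 293.8
  Q: 0 + 2(71.17) = 142.3

878 lbmol/h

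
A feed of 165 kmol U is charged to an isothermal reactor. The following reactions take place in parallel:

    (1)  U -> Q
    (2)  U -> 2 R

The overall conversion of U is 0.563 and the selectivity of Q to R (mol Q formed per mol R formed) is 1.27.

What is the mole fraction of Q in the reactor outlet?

0.349

Conversion of U: U consumed = 0.563 × 165 = 92.89 kmol = 1ξ₁ + 1ξ₂.
Selectivity: 1ξ₁ / (2ξ₂) = 1.27 → ξ₁ = 2.54 ξ₂.
Substitute: (1·2.54 + 1) ξ₂ = 92.89 → ξ₂ = 26.24 kmol, ξ₁ = 66.65 kmol.
Outlet amounts (n = n₀ + Σ ν·ξ):
  U: 165 − 1(66.65) − 1(26.24) = 72.11
  Q: 0 + 1(66.65) = 66.65
  R: 0 + 2(26.24) = 52.48
Total out = 191.2 kmol; y_Q = 66.65 / 191.2 = 0.3485.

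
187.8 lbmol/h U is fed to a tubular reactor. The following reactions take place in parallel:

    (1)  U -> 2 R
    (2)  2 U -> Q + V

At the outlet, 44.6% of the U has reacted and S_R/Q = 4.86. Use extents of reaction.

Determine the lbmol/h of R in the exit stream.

Conversion of U: U consumed = 0.446 × 187.8 = 83.76 lbmol/h = 1ξ₁ + 2ξ₂.
Selectivity: 2ξ₁ / (1ξ₂) = 4.86 → ξ₁ = 2.43 ξ₂.
Substitute: (1·2.43 + 2) ξ₂ = 83.76 → ξ₂ = 18.91 lbmol/h, ξ₁ = 45.94 lbmol/h.
Outlet amounts (n = n₀ + Σ ν·ξ):
  U: 187.8 − 1(45.94) − 2(18.91) = 104
  R: 0 + 2(45.94) = 91.89
  Q: 0 + 1(18.91) = 18.91
  V: 0 + 1(18.91) = 18.91

91.9 lbmol/h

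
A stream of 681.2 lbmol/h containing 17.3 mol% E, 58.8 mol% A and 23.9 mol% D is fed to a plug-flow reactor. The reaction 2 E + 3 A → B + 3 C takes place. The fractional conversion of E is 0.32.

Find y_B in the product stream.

E reacted = 0.32 × 117.8 = 37.71 lbmol/h; ν_E = −2, so ξ = 37.71/2 = 18.86 lbmol/h.
Outlet amounts (n = n₀ + ν ξ):
  E: 117.8 − 2(18.86) = 80.14
  A: 400.5 − 3(18.86) = 344
  B: 0 + 1(18.86) = 18.86
  C: 0 + 3(18.86) = 56.57
  D: 162.8 (inert)
Total out = 662.3 lbmol/h; y_B = 18.86 / 662.3 = 0.02847.

0.0285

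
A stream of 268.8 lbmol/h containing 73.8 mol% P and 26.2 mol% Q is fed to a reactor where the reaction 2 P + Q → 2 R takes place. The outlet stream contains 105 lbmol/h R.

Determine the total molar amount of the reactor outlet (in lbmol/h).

For R: n = n₀ + 2ξ → 105 = 0 + 2ξ, giving ξ = 52.5 lbmol/h.
Outlet amounts (n = n₀ + ν ξ):
  P: 198.4 − 2(52.5) = 93.37
  Q: 70.43 − 1(52.5) = 17.93
  R: 0 + 2(52.5) = 105
Total out = 93.37 + 17.93 + 105 = 216.3 lbmol/h.

216 lbmol/h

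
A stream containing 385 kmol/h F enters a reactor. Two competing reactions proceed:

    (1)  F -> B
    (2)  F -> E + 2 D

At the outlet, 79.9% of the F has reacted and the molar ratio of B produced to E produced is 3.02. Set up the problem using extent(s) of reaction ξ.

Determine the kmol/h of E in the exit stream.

Conversion of F: F consumed = 0.799 × 385 = 307.6 kmol/h = 1ξ₁ + 1ξ₂.
Selectivity: 1ξ₁ / (1ξ₂) = 3.02 → ξ₁ = 3.02 ξ₂.
Substitute: (1·3.02 + 1) ξ₂ = 307.6 → ξ₂ = 76.52 kmol/h, ξ₁ = 231.1 kmol/h.
Outlet amounts (n = n₀ + Σ ν·ξ):
  F: 385 − 1(231.1) − 1(76.52) = 77.38
  B: 0 + 1(231.1) = 231.1
  E: 0 + 1(76.52) = 76.52
  D: 0 + 2(76.52) = 153

76.5 kmol/h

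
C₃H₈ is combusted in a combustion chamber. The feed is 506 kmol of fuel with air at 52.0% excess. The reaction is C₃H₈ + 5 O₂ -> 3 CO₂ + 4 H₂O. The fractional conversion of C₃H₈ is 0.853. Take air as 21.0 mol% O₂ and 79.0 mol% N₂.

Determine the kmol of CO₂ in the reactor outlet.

1290 kmol

Stoichiometric O₂ = 5 × 506 = 2530 kmol; O₂ fed = 2530 × 1.520 = 3846 kmol.
N₂ fed = 3846 × 79/21 = 14470 kmol.
Fuel reacted = 0.853 × 506 → ξ = 431.6 kmol.
Outlet (n = n₀ + ν ξ):
  C₃H₈: 506 − 1(431.6) = 74.38
  O₂: 3846 − 5(431.6) = 1688
  N₂: 14470 (inert)
  CO₂: 0 + 3(431.6) = 1295
  H₂O: 0 + 4(431.6) = 1726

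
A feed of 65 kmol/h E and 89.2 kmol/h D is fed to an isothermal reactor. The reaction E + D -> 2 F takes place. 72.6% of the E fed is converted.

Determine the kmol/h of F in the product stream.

E reacted = 0.726 × 65 = 47.19 kmol/h; ν_E = −1, so ξ = 47.19/1 = 47.19 kmol/h.
Outlet amounts (n = n₀ + ν ξ):
  E: 65 − 1(47.19) = 17.81
  D: 89.2 − 1(47.19) = 42.01
  F: 0 + 2(47.19) = 94.38

94.4 kmol/h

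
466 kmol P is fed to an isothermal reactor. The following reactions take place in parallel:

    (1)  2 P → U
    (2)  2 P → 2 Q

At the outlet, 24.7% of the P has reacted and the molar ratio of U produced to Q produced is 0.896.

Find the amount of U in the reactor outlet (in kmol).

36.9 kmol

Conversion of P: P consumed = 0.247 × 466 = 115.1 kmol = 2ξ₁ + 2ξ₂.
Selectivity: 1ξ₁ / (2ξ₂) = 0.896 → ξ₁ = 1.792 ξ₂.
Substitute: (2·1.792 + 2) ξ₂ = 115.1 → ξ₂ = 20.61 kmol, ξ₁ = 36.94 kmol.
Outlet amounts (n = n₀ + Σ ν·ξ):
  P: 466 − 2(36.94) − 2(20.61) = 350.9
  U: 0 + 1(36.94) = 36.94
  Q: 0 + 2(20.61) = 41.23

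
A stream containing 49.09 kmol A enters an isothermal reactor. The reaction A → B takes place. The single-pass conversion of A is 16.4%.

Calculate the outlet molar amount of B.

A reacted = 0.164 × 49.09 = 8.051 kmol; ν_A = −1, so ξ = 8.051/1 = 8.051 kmol.
Outlet amounts (n = n₀ + ν ξ):
  A: 49.09 − 1(8.051) = 41.04
  B: 0 + 1(8.051) = 8.051

8.05 kmol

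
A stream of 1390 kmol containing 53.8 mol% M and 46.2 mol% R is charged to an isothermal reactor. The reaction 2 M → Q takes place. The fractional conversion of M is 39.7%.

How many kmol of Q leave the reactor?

M reacted = 0.397 × 747.8 = 296.9 kmol; ν_M = −2, so ξ = 296.9/2 = 148.4 kmol.
Outlet amounts (n = n₀ + ν ξ):
  M: 747.8 − 2(148.4) = 450.9
  Q: 0 + 1(148.4) = 148.4
  R: 642.2 (inert)

148 kmol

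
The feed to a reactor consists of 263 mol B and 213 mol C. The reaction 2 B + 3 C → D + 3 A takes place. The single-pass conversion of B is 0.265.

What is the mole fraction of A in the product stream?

B reacted = 0.265 × 263 = 69.7 mol; ν_B = −2, so ξ = 69.7/2 = 34.85 mol.
Outlet amounts (n = n₀ + ν ξ):
  B: 263 − 2(34.85) = 193.3
  C: 213 − 3(34.85) = 108.5
  D: 0 + 1(34.85) = 34.85
  A: 0 + 3(34.85) = 104.5
Total out = 441.2 mol; y_A = 104.5 / 441.2 = 0.237.

0.237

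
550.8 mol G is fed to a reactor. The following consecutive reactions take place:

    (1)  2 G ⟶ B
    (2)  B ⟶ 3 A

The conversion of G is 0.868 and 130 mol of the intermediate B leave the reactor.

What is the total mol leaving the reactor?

530 mol

Conversion of G: G consumed = 2ξ₁ = 0.868 × 550.8 → ξ₁ = 239 mol.
B balance: n_B = 0 + 1ξ₁ − 1ξ₂ = 130 → ξ₂ = (1·239 − 130)/1 = 109 mol.
Outlet amounts (n = n₀ + Σ ν·ξ):
  G: 550.8 − 2(239) = 72.71
  B: 0 + 1(239) − 1(109) = 130
  A: 0 + 3(109) = 327.1
Total out = 72.71 + 130 + 327.1 = 529.8 mol.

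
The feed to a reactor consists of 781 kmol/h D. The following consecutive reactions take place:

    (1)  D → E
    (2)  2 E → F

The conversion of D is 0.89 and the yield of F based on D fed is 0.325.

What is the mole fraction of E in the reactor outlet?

Conversion of D: D consumed = 1ξ₁ = 0.89 × 781 → ξ₁ = 695.1 kmol/h.
Yield of F: 1ξ₂ / 781 = 0.325 → ξ₂ = 253.8 kmol/h.
Outlet amounts (n = n₀ + Σ ν·ξ):
  D: 781 − 1(695.1) = 85.91
  E: 0 + 1(695.1) − 2(253.8) = 187.4
  F: 0 + 1(253.8) = 253.8
Total out = 527.2 kmol/h; y_E = 187.4 / 527.2 = 0.3556.

0.356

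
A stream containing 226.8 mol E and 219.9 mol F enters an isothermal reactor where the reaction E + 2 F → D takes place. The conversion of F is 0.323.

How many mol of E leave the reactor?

191 mol

F reacted = 0.323 × 219.9 = 71.03 mol; ν_F = −2, so ξ = 71.03/2 = 35.51 mol.
Outlet amounts (n = n₀ + ν ξ):
  E: 226.8 − 1(35.51) = 191.3
  F: 219.9 − 2(35.51) = 148.9
  D: 0 + 1(35.51) = 35.51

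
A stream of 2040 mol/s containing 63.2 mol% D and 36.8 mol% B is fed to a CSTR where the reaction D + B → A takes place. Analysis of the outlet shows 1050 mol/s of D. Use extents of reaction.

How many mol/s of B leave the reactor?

For D: n = n₀ − 1ξ → 1050 = 1289 − 1ξ, giving ξ = 239.3 mol/s.
Outlet amounts (n = n₀ + ν ξ):
  D: 1289 − 1(239.3) = 1050
  B: 750.7 − 1(239.3) = 511.4
  A: 0 + 1(239.3) = 239.3

511 mol/s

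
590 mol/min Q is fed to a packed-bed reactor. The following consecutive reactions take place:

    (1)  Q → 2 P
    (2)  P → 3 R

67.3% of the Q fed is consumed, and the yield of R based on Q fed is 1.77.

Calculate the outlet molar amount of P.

Conversion of Q: Q consumed = 1ξ₁ = 0.673 × 590 → ξ₁ = 397.1 mol/min.
Yield of R: 3ξ₂ / 590 = 1.77 → ξ₂ = 348.1 mol/min.
Outlet amounts (n = n₀ + Σ ν·ξ):
  Q: 590 − 1(397.1) = 192.9
  P: 0 + 2(397.1) − 1(348.1) = 446
  R: 0 + 3(348.1) = 1044

446 mol/min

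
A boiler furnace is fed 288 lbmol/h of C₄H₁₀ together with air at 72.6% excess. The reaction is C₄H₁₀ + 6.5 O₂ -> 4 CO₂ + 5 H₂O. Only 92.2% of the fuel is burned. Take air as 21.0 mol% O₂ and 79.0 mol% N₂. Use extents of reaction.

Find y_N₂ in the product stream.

0.756

Stoichiometric O₂ = 6.5 × 288 = 1872 lbmol/h; O₂ fed = 1872 × 1.726 = 3231 lbmol/h.
N₂ fed = 3231 × 79/21 = 12150 lbmol/h.
Fuel reacted = 0.922 × 288 → ξ = 265.5 lbmol/h.
Outlet (n = n₀ + ν ξ):
  C₄H₁₀: 288 − 1(265.5) = 22.46
  O₂: 3231 − 6.5(265.5) = 1505
  N₂: 12150 (inert)
  CO₂: 0 + 4(265.5) = 1062
  H₂O: 0 + 5(265.5) = 1328
Total out = 16070 lbmol/h; y_N₂ = 12150 / 16070 = 0.7563.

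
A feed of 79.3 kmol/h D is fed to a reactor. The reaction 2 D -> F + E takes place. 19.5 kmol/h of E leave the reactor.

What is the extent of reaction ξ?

For E: n = n₀ + 1ξ → 19.5 = 0 + 1ξ, giving ξ = 19.5 kmol/h.
Outlet amounts (n = n₀ + ν ξ):
  D: 79.3 − 2(19.5) = 40.3
  F: 0 + 1(19.5) = 19.5
  E: 0 + 1(19.5) = 19.5

ξ = 19.5 kmol/h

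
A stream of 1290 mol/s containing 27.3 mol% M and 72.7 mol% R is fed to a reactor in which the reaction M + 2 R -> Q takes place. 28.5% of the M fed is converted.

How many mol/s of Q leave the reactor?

M reacted = 0.285 × 352.2 = 100.4 mol/s; ν_M = −1, so ξ = 100.4/1 = 100.4 mol/s.
Outlet amounts (n = n₀ + ν ξ):
  M: 352.2 − 1(100.4) = 251.8
  R: 937.8 − 2(100.4) = 737.1
  Q: 0 + 1(100.4) = 100.4

100 mol/s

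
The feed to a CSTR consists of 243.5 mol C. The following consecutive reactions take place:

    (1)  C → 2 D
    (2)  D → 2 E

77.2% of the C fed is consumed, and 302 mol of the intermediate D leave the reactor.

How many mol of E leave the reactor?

148 mol

Conversion of C: C consumed = 1ξ₁ = 0.772 × 243.5 → ξ₁ = 188 mol.
D balance: n_D = 0 + 2ξ₁ − 1ξ₂ = 302 → ξ₂ = (2·188 − 302)/1 = 73.96 mol.
Outlet amounts (n = n₀ + Σ ν·ξ):
  C: 243.5 − 1(188) = 55.52
  D: 0 + 2(188) − 1(73.96) = 302
  E: 0 + 2(73.96) = 147.9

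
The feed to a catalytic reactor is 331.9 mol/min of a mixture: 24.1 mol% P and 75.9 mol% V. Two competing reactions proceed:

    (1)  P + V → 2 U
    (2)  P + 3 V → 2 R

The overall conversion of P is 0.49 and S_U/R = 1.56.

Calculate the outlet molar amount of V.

Conversion of P: P consumed = 0.49 × 79.99 = 39.19 mol/min = 1ξ₁ + 1ξ₂.
Selectivity: 2ξ₁ / (2ξ₂) = 1.56 → ξ₁ = 1.56 ξ₂.
Substitute: (1·1.56 + 1) ξ₂ = 39.19 → ξ₂ = 15.31 mol/min, ξ₁ = 23.88 mol/min.
Outlet amounts (n = n₀ + Σ ν·ξ):
  P: 79.99 − 1(23.88) − 1(15.31) = 40.79
  V: 251.9 − 1(23.88) − 3(15.31) = 182.1
  U: 0 + 2(23.88) = 47.77
  R: 0 + 2(15.31) = 30.62

182 mol/min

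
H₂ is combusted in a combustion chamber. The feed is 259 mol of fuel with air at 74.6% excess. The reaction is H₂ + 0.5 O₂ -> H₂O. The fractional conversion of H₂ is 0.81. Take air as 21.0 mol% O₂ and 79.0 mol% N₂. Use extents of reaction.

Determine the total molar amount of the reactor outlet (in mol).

1230 mol

Stoichiometric O₂ = 0.5 × 259 = 129.5 mol; O₂ fed = 129.5 × 1.746 = 226.1 mol.
N₂ fed = 226.1 × 79/21 = 850.6 mol.
Fuel reacted = 0.81 × 259 → ξ = 209.8 mol.
Outlet (n = n₀ + ν ξ):
  H₂: 259 − 1(209.8) = 49.21
  O₂: 226.1 − 0.5(209.8) = 121.2
  N₂: 850.6 (inert)
  H₂O: 0 + 1(209.8) = 209.8
Total out = 49.21 + 121.2 + 850.6 + 209.8 = 1231 mol.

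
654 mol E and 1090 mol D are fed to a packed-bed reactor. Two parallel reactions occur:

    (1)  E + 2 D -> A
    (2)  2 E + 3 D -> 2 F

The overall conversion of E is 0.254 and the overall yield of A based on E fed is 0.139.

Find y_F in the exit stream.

0.0519

Yield of A: 1ξ₁ / 654 = 0.139 → ξ₁ = 90.91 mol.
Conversion of E: 1ξ₁ + 2ξ₂ = 0.254 × 654 = 166.1 → ξ₂ = 37.61 mol.
Outlet amounts (n = n₀ + Σ ν·ξ):
  E: 654 − 1(90.91) − 2(37.61) = 487.9
  D: 1090 − 2(90.91) − 3(37.61) = 795.4
  A: 0 + 1(90.91) = 90.91
  F: 0 + 2(37.61) = 75.21
Total out = 1449 mol; y_F = 75.21 / 1449 = 0.05189.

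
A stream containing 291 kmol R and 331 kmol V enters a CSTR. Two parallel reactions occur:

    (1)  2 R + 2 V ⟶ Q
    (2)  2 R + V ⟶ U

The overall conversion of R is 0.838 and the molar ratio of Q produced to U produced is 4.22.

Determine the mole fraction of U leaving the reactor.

0.0835

Conversion of R: R consumed = 0.838 × 291 = 243.9 kmol = 2ξ₁ + 2ξ₂.
Selectivity: 1ξ₁ / (1ξ₂) = 4.22 → ξ₁ = 4.22 ξ₂.
Substitute: (2·4.22 + 2) ξ₂ = 243.9 → ξ₂ = 23.36 kmol, ξ₁ = 98.57 kmol.
Outlet amounts (n = n₀ + Σ ν·ξ):
  R: 291 − 2(98.57) − 2(23.36) = 47.14
  V: 331 − 2(98.57) − 1(23.36) = 110.5
  Q: 0 + 1(98.57) = 98.57
  U: 0 + 1(23.36) = 23.36
Total out = 279.6 kmol; y_U = 23.36 / 279.6 = 0.08355.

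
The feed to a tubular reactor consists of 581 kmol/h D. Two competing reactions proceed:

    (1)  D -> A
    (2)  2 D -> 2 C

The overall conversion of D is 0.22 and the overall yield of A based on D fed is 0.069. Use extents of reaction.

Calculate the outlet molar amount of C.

Yield of A: 1ξ₁ / 581 = 0.069 → ξ₁ = 40.09 kmol/h.
Conversion of D: 1ξ₁ + 2ξ₂ = 0.22 × 581 = 127.8 → ξ₂ = 43.87 kmol/h.
Outlet amounts (n = n₀ + Σ ν·ξ):
  D: 581 − 1(40.09) − 2(43.87) = 453.2
  A: 0 + 1(40.09) = 40.09
  C: 0 + 2(43.87) = 87.73

87.7 kmol/h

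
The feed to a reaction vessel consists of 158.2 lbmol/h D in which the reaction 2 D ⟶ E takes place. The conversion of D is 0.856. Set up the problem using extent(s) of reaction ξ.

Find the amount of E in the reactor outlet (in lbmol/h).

67.7 lbmol/h

D reacted = 0.856 × 158.2 = 135.4 lbmol/h; ν_D = −2, so ξ = 135.4/2 = 67.71 lbmol/h.
Outlet amounts (n = n₀ + ν ξ):
  D: 158.2 − 2(67.71) = 22.78
  E: 0 + 1(67.71) = 67.71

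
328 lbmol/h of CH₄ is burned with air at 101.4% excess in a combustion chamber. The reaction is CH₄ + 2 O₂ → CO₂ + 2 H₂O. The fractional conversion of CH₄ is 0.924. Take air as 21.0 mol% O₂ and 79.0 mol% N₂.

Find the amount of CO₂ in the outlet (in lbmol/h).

303 lbmol/h

Stoichiometric O₂ = 2 × 328 = 656 lbmol/h; O₂ fed = 656 × 2.014 = 1321 lbmol/h.
N₂ fed = 1321 × 79/21 = 4970 lbmol/h.
Fuel reacted = 0.924 × 328 → ξ = 303.1 lbmol/h.
Outlet (n = n₀ + ν ξ):
  CH₄: 328 − 1(303.1) = 24.93
  O₂: 1321 − 2(303.1) = 715
  N₂: 4970 (inert)
  CO₂: 0 + 1(303.1) = 303.1
  H₂O: 0 + 2(303.1) = 606.1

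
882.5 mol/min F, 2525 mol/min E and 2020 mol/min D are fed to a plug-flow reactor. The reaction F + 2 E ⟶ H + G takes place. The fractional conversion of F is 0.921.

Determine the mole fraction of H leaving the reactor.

F reacted = 0.921 × 882.5 = 812.8 mol/min; ν_F = −1, so ξ = 812.8/1 = 812.8 mol/min.
Outlet amounts (n = n₀ + ν ξ):
  F: 882.5 − 1(812.8) = 69.72
  E: 2525 − 2(812.8) = 899.4
  H: 0 + 1(812.8) = 812.8
  G: 0 + 1(812.8) = 812.8
  D: 2020 (inert)
Total out = 4615 mol/min; y_H = 812.8 / 4615 = 0.1761.

0.176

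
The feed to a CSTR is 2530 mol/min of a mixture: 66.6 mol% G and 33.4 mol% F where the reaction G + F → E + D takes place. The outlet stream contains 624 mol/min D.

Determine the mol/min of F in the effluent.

For D: n = n₀ + 1ξ → 624 = 0 + 1ξ, giving ξ = 624 mol/min.
Outlet amounts (n = n₀ + ν ξ):
  G: 1685 − 1(624) = 1061
  F: 845 − 1(624) = 221
  E: 0 + 1(624) = 624
  D: 0 + 1(624) = 624

221 mol/min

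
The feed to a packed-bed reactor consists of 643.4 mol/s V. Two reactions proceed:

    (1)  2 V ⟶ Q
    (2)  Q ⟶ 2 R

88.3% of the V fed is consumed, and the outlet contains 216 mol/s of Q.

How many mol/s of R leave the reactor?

Conversion of V: V consumed = 2ξ₁ = 0.883 × 643.4 → ξ₁ = 284.1 mol/s.
Q balance: n_Q = 0 + 1ξ₁ − 1ξ₂ = 216 → ξ₂ = (1·284.1 − 216)/1 = 68.06 mol/s.
Outlet amounts (n = n₀ + Σ ν·ξ):
  V: 643.4 − 2(284.1) = 75.28
  Q: 0 + 1(284.1) − 1(68.06) = 216
  R: 0 + 2(68.06) = 136.1

136 mol/s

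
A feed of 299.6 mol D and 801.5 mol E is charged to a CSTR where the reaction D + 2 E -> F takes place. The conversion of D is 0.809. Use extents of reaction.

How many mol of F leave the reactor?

D reacted = 0.809 × 299.6 = 242.4 mol; ν_D = −1, so ξ = 242.4/1 = 242.4 mol.
Outlet amounts (n = n₀ + ν ξ):
  D: 299.6 − 1(242.4) = 57.22
  E: 801.5 − 2(242.4) = 316.7
  F: 0 + 1(242.4) = 242.4

242 mol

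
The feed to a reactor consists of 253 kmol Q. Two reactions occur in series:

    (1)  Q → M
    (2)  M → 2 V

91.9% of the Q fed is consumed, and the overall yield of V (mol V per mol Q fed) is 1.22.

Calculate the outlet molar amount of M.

78.2 kmol

Conversion of Q: Q consumed = 1ξ₁ = 0.919 × 253 → ξ₁ = 232.5 kmol.
Yield of V: 2ξ₂ / 253 = 1.22 → ξ₂ = 154.3 kmol.
Outlet amounts (n = n₀ + Σ ν·ξ):
  Q: 253 − 1(232.5) = 20.49
  M: 0 + 1(232.5) − 1(154.3) = 78.18
  V: 0 + 2(154.3) = 308.7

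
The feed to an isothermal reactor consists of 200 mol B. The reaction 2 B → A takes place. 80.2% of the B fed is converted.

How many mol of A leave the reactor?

80.2 mol

B reacted = 0.802 × 200 = 160.4 mol; ν_B = −2, so ξ = 160.4/2 = 80.2 mol.
Outlet amounts (n = n₀ + ν ξ):
  B: 200 − 2(80.2) = 39.6
  A: 0 + 1(80.2) = 80.2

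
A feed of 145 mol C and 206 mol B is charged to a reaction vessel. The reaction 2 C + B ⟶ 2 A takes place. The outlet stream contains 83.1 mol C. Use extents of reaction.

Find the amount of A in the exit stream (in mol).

61.9 mol

For C: n = n₀ − 2ξ → 83.1 = 145 − 2ξ, giving ξ = 30.95 mol.
Outlet amounts (n = n₀ + ν ξ):
  C: 145 − 2(30.95) = 83.1
  B: 206 − 1(30.95) = 175.1
  A: 0 + 2(30.95) = 61.9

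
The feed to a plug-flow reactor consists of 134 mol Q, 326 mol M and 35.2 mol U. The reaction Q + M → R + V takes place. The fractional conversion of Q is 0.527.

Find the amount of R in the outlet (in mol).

Q reacted = 0.527 × 134 = 70.62 mol; ν_Q = −1, so ξ = 70.62/1 = 70.62 mol.
Outlet amounts (n = n₀ + ν ξ):
  Q: 134 − 1(70.62) = 63.38
  M: 326 − 1(70.62) = 255.4
  R: 0 + 1(70.62) = 70.62
  V: 0 + 1(70.62) = 70.62
  U: 35.2 (inert)

70.6 mol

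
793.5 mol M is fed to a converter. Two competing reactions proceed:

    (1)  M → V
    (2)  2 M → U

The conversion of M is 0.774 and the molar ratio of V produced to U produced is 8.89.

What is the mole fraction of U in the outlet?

Conversion of M: M consumed = 0.774 × 793.5 = 614.2 mol = 1ξ₁ + 2ξ₂.
Selectivity: 1ξ₁ / (1ξ₂) = 8.89 → ξ₁ = 8.89 ξ₂.
Substitute: (1·8.89 + 2) ξ₂ = 614.2 → ξ₂ = 56.4 mol, ξ₁ = 501.4 mol.
Outlet amounts (n = n₀ + Σ ν·ξ):
  M: 793.5 − 1(501.4) − 2(56.4) = 179.3
  V: 0 + 1(501.4) = 501.4
  U: 0 + 1(56.4) = 56.4
Total out = 737.1 mol; y_U = 56.4 / 737.1 = 0.07651.

0.0765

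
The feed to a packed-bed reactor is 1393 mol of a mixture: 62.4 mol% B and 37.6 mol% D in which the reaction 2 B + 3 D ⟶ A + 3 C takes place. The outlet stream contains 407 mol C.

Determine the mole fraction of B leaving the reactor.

For C: n = n₀ + 3ξ → 407 = 0 + 3ξ, giving ξ = 135.7 mol.
Outlet amounts (n = n₀ + ν ξ):
  B: 869.2 − 2(135.7) = 597.9
  D: 523.8 − 3(135.7) = 116.8
  A: 0 + 1(135.7) = 135.7
  C: 0 + 3(135.7) = 407
Total out = 1257 mol; y_B = 597.9 / 1257 = 0.4755.

0.476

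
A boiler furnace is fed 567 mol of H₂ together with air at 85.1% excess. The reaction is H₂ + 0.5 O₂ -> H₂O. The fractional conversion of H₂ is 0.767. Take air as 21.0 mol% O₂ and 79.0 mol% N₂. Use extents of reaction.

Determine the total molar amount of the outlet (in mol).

2850 mol

Stoichiometric O₂ = 0.5 × 567 = 283.5 mol; O₂ fed = 283.5 × 1.851 = 524.8 mol.
N₂ fed = 524.8 × 79/21 = 1974 mol.
Fuel reacted = 0.767 × 567 → ξ = 434.9 mol.
Outlet (n = n₀ + ν ξ):
  H₂: 567 − 1(434.9) = 132.1
  O₂: 524.8 − 0.5(434.9) = 307.3
  N₂: 1974 (inert)
  H₂O: 0 + 1(434.9) = 434.9
Total out = 132.1 + 307.3 + 1974 + 434.9 = 2848 mol.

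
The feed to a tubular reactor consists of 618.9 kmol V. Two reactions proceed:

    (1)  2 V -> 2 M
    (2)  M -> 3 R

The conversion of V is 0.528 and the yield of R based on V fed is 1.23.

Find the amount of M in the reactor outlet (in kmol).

Conversion of V: V consumed = 2ξ₁ = 0.528 × 618.9 → ξ₁ = 163.4 kmol.
Yield of R: 3ξ₂ / 618.9 = 1.23 → ξ₂ = 253.7 kmol.
Outlet amounts (n = n₀ + Σ ν·ξ):
  V: 618.9 − 2(163.4) = 292.1
  M: 0 + 2(163.4) − 1(253.7) = 73.03
  R: 0 + 3(253.7) = 761.2

73 kmol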